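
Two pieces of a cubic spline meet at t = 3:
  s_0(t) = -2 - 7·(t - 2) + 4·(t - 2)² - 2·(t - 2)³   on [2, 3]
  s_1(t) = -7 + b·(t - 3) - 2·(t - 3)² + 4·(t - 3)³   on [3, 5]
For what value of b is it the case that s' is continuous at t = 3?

-5

s_0'(t) = -7 + 8·(t - 2) - 6·(t - 2)², so s_0'(3) = -5. On the right, s_1'(3) = b, so b = -5.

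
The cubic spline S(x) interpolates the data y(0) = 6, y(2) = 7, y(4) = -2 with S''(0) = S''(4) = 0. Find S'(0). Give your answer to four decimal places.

1.7500

Let m_i = S''(x_i). Step sizes h_i = 2, 2; slopes of the chords Δ_i = (y_(i+1) - y_i)/h_i = 1/2, -9/2.
  2·m_0 + 8·m_1 + 2·m_2 = 6(Δ_1 - Δ_0) = -30
Natural end conditions: m_0 = m_2 = 0.
Hence m_0 = 0, m_1 = -15/4, m_2 = 0.
On [0, 2], S'(x) = b_0 + 2c_0·x + 3d_0·x² with b_0 = Δ_0 - h_0(2m_0 + m_1)/6 = 7/4, c_0 = m_0/2 = 0, d_0 = (m_1 - m_0)/(6h_0) = -5/16. So S'(0) = 7/4.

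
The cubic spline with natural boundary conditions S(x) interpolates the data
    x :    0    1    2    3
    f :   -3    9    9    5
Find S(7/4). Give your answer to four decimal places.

9.7750

Put m_i = S'' at the i-th knot. Here h = (1, 1, 1) and Δ = (12, 0, -4), so the interior equations h_(i-1)·m_(i-1) + 2(h_(i-1)+h_i)·m_i + h_i·m_(i+1) = 6(Δ_i − Δ_(i-1)) read
  1·m_0 + 4·m_1 + 1·m_2 = 6(Δ_1 - Δ_0) = -72
  1·m_1 + 4·m_2 + 1·m_3 = 6(Δ_2 - Δ_1) = -24
Natural end conditions: m_0 = m_3 = 0.
Solving the tridiagonal system: m_0 = 0, m_1 = -88/5, m_2 = -8/5, m_3 = 0.
On [1, 2], S(x) = 9 + 92/15·(x - 1) - 44/5·(x - 1)² + 8/3·(x - 1)³.
With (x - 1) = 3/4: S(7/4) = 391/40.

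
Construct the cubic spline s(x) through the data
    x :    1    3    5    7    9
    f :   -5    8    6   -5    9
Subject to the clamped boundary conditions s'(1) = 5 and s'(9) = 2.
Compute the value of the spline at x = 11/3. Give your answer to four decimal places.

Write M_i for s''(x_i). With h_i = 2, 2, 2, 2 and divided differences Δ_i = 13/2, -1, -11/2, 7, the continuity of s' gives the tridiagonal system
  2·M_0 + 8·M_1 + 2·M_2 = 6(Δ_1 - Δ_0) = -45
  2·M_1 + 8·M_2 + 2·M_3 = 6(Δ_2 - Δ_1) = -27
  2·M_2 + 8·M_3 + 2·M_4 = 6(Δ_3 - Δ_2) = 75
Clamped end conditions give two more equations: 2h_0·M_0 + h_0·M_1 = 6(Δ_0 - s'(1)) = 9 and h_3·M_3 + 2h_3·M_4 = 6(s'(9) - Δ_3) = -30.
Solving: M_0 = 279/56, M_1 = -153/28, M_2 = -45/8, M_3 = 405/28, M_4 = -825/56.
On [3, 5], s(x) = 8 + 253/56·(x - 3) - 153/56·(x - 3)² - 3/224·(x - 3)³.
With (x - 3) = 2/3: s(11/3) = 617/63.

9.7937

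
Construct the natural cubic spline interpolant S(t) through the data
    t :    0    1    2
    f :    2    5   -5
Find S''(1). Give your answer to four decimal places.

Write M_i for S''(x_i). With h_i = 1, 1 and divided differences Δ_i = 3, -10, the continuity of S' gives the tridiagonal system
  1·M_0 + 4·M_1 + 1·M_2 = 6(Δ_1 - Δ_0) = -78
Natural end conditions: M_0 = M_2 = 0.
Solving: M_0 = 0, M_1 = -39/2, M_2 = 0.

-19.5000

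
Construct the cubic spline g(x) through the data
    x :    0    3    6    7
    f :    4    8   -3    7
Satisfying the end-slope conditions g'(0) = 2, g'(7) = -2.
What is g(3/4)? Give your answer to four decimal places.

Let σ_i = g''(x_i). Step sizes h_i = 3, 3, 1; slopes of the chords Δ_i = (y_(i+1) - y_i)/h_i = 4/3, -11/3, 10.
  3·σ_0 + 12·σ_1 + 3·σ_2 = 6(Δ_1 - Δ_0) = -30
  3·σ_1 + 8·σ_2 + 1·σ_3 = 6(Δ_2 - Δ_1) = 82
Clamped end conditions give two more equations: 2h_0·σ_0 + h_0·σ_1 = 6(Δ_0 - g'(0)) = -4 and h_2·σ_2 + 2h_2·σ_3 = 6(g'(7) - Δ_2) = -72.
Solving the tridiagonal system: σ_0 = 314/93, σ_1 = -752/93, σ_2 = 588/31, σ_3 = -1410/31.
On [0, 3], g(x) = 4 + 2·x + 157/93·x² - 533/837·x³.
With x = 3/4: g(3/4) = 12263/1984.

6.1809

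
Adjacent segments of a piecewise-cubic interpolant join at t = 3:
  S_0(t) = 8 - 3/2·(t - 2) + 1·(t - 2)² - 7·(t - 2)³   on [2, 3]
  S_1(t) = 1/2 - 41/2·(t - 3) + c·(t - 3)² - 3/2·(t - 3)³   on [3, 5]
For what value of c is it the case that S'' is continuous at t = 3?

-20

S_0''(t) = 2 - 42·(t - 2), so S_0''(3) = -40. On the right, S_1''(3) = 2c, so c = -20.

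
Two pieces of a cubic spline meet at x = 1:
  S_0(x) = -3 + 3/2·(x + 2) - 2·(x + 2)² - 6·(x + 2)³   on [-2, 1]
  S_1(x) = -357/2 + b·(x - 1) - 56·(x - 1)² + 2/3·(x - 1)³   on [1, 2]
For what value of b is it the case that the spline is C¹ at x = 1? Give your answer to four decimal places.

-172.5000

S_0'(x) = 3/2 - 4·(x + 2) - 18·(x + 2)², so S_0'(1) = -345/2. On the right, S_1'(1) = b, so b = -345/2.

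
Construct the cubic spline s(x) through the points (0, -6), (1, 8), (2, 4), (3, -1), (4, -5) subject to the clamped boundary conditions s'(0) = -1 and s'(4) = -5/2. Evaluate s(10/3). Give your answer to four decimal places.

-2.4563

Let M_i = s''(x_i). Step sizes h_i = 1, 1, 1, 1; slopes of the chords Δ_i = (y_(i+1) - y_i)/h_i = 14, -4, -5, -4.
  1·M_0 + 4·M_1 + 1·M_2 = 6(Δ_1 - Δ_0) = -108
  1·M_1 + 4·M_2 + 1·M_3 = 6(Δ_2 - Δ_1) = -6
  1·M_2 + 4·M_3 + 1·M_4 = 6(Δ_3 - Δ_2) = 6
Clamped end conditions give two more equations: 2h_0·M_0 + h_0·M_1 = 6(Δ_0 - s'(0)) = 90 and h_3·M_3 + 2h_3·M_4 = 6(s'(4) - Δ_3) = 9.
Solving: M_0 = 3831/56, M_1 = -1311/28, M_2 = 87/8, M_3 = -75/28, M_4 = 327/56.
On [3, 4], s(x) = -1 - 457/112·(x - 3) - 75/56·(x - 3)² + 159/112·(x - 3)³.
With (x - 3) = 1/3: s(10/3) = -619/252.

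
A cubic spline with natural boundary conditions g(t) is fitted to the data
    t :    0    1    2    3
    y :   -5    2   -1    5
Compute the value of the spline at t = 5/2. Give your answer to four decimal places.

With M_i denoting the second derivative at x_i, h_i = 1, 1, 1, and Δ_i = (y_(i+1) − y_i)/h_i = 7, -3, 6:
  1·M_0 + 4·M_1 + 1·M_2 = 6(Δ_1 - Δ_0) = -60
  1·M_1 + 4·M_2 + 1·M_3 = 6(Δ_2 - Δ_1) = 54
Natural end conditions: M_0 = M_3 = 0.
Forward elimination and back-substitution give M_0 = 0, M_1 = -98/5, M_2 = 92/5, M_3 = 0.
On [2, 3], g(t) = -1 - 2/15·(t - 2) + 46/5·(t - 2)² - 46/15·(t - 2)³.
With (t - 2) = 1/2: g(5/2) = 17/20.

0.8500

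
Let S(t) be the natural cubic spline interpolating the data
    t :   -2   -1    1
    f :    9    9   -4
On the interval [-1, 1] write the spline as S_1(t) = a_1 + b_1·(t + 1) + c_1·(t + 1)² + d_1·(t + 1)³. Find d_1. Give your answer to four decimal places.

Let σ_i = S''(x_i). Step sizes h_i = 1, 2; slopes of the chords Δ_i = (y_(i+1) - y_i)/h_i = 0, -13/2.
  1·σ_0 + 6·σ_1 + 2·σ_2 = 6(Δ_1 - Δ_0) = -39
Natural end conditions: σ_0 = σ_2 = 0.
Hence σ_0 = 0, σ_1 = -13/2, σ_2 = 0.
On [-1, 1], with S_1(t) = a_1 + b_1·(t + 1) + c_1·(t + 1)² + d_1·(t + 1)³: c_1 = σ_1/2 = -13/4, d_1 = (σ_2 - σ_1)/(6h_1) = 13/24, b_1 = Δ_1 - h_1(2σ_1 + σ_2)/6 = -13/6.

0.5417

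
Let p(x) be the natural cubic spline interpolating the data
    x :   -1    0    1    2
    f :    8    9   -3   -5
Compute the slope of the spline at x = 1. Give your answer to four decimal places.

With M_i denoting the second derivative at x_i, h_i = 1, 1, 1, and Δ_i = (y_(i+1) − y_i)/h_i = 1, -12, -2:
  1·M_0 + 4·M_1 + 1·M_2 = 6(Δ_1 - Δ_0) = -78
  1·M_1 + 4·M_2 + 1·M_3 = 6(Δ_2 - Δ_1) = 60
Natural end conditions: M_0 = M_3 = 0.
Solving the tridiagonal system: M_0 = 0, M_1 = -124/5, M_2 = 106/5, M_3 = 0.
On [1, 2], p'(x) = b_2 + 2c_2·(x - 1) + 3d_2·(x - 1)² with b_2 = Δ_2 - h_2(2M_2 + M_3)/6 = -136/15, c_2 = M_2/2 = 53/5, d_2 = (M_3 - M_2)/(6h_2) = -53/15. So p'(1) = -136/15.

-9.0667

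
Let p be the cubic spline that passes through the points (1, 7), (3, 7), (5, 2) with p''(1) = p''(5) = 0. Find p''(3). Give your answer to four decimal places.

With M_i denoting the second derivative at x_i, h_i = 2, 2, and Δ_i = (y_(i+1) − y_i)/h_i = 0, -5/2:
  2·M_0 + 8·M_1 + 2·M_2 = 6(Δ_1 - Δ_0) = -15
Natural end conditions: M_0 = M_2 = 0.
Solving the tridiagonal system: M_0 = 0, M_1 = -15/8, M_2 = 0.

-1.8750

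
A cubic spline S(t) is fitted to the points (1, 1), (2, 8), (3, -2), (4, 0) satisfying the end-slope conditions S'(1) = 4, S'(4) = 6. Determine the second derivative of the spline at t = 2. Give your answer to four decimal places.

-39.8667

Put σ_i = S'' at the i-th knot. Here h = (1, 1, 1) and Δ = (7, -10, 2), so the interior equations h_(i-1)·σ_(i-1) + 2(h_(i-1)+h_i)·σ_i + h_i·σ_(i+1) = 6(Δ_i − Δ_(i-1)) read
  1·σ_0 + 4·σ_1 + 1·σ_2 = 6(Δ_1 - Δ_0) = -102
  1·σ_1 + 4·σ_2 + 1·σ_3 = 6(Δ_2 - Δ_1) = 72
Clamped end conditions give two more equations: 2h_0·σ_0 + h_0·σ_1 = 6(Δ_0 - S'(1)) = 18 and h_2·σ_2 + 2h_2·σ_3 = 6(S'(4) - Δ_2) = 24.
Forward elimination and back-substitution give σ_0 = 434/15, σ_1 = -598/15, σ_2 = 428/15, σ_3 = -34/15.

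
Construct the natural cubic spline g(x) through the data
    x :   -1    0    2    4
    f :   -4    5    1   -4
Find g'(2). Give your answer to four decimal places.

Write m_i for g''(x_i). With h_i = 1, 2, 2 and divided differences Δ_i = 9, -2, -5/2, the continuity of g' gives the tridiagonal system
  1·m_0 + 6·m_1 + 2·m_2 = 6(Δ_1 - Δ_0) = -66
  2·m_1 + 8·m_2 + 2·m_3 = 6(Δ_2 - Δ_1) = -3
Natural end conditions: m_0 = m_3 = 0.
Solving the tridiagonal system: m_0 = 0, m_1 = -261/22, m_2 = 57/22, m_3 = 0.
On [2, 4], g'(x) = b_2 + 2c_2·(x - 2) + 3d_2·(x - 2)² with b_2 = Δ_2 - h_2(2m_2 + m_3)/6 = -93/22, c_2 = m_2/2 = 57/44, d_2 = (m_3 - m_2)/(6h_2) = -19/88. So g'(2) = -93/22.

-4.2273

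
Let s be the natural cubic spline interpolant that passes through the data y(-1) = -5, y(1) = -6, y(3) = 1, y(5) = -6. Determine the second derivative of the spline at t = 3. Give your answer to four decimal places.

Let σ_i = s''(x_i). Step sizes h_i = 2, 2, 2; slopes of the chords Δ_i = (y_(i+1) - y_i)/h_i = -1/2, 7/2, -7/2.
  2·σ_0 + 8·σ_1 + 2·σ_2 = 6(Δ_1 - Δ_0) = 24
  2·σ_1 + 8·σ_2 + 2·σ_3 = 6(Δ_2 - Δ_1) = -42
Natural end conditions: σ_0 = σ_3 = 0.
Solving: σ_0 = 0, σ_1 = 23/5, σ_2 = -32/5, σ_3 = 0.

-6.4000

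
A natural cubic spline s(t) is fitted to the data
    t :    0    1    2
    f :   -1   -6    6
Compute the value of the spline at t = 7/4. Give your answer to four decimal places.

With M_i denoting the second derivative at x_i, h_i = 1, 1, and Δ_i = (y_(i+1) − y_i)/h_i = -5, 12:
  1·M_0 + 4·M_1 + 1·M_2 = 6(Δ_1 - Δ_0) = 102
Natural end conditions: M_0 = M_2 = 0.
Hence M_0 = 0, M_1 = 51/2, M_2 = 0.
On [1, 2], s(t) = -6 + 7/2·(t - 1) + 51/4·(t - 1)² - 17/4·(t - 1)³.
With (t - 1) = 3/4: s(7/4) = 513/256.

2.0039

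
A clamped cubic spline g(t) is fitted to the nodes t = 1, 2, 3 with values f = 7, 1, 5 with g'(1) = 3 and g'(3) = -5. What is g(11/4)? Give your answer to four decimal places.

5.0313

Write M_i for g''(x_i). With h_i = 1, 1 and divided differences Δ_i = -6, 4, the continuity of g' gives the tridiagonal system
  1·M_0 + 4·M_1 + 1·M_2 = 6(Δ_1 - Δ_0) = 60
Clamped end conditions give two more equations: 2h_0·M_0 + h_0·M_1 = 6(Δ_0 - g'(1)) = -54 and h_1·M_1 + 2h_1·M_2 = 6(g'(3) - Δ_1) = -54.
Forward elimination and back-substitution give M_0 = -46, M_1 = 38, M_2 = -46.
On [2, 3], g(t) = 1 - 1·(t - 2) + 19·(t - 2)² - 14·(t - 2)³.
With (t - 2) = 3/4: g(11/4) = 161/32.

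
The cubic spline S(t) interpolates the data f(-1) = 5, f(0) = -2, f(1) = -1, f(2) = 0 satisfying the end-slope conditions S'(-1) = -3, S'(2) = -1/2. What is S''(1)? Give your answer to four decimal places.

-3.9333

Let M_i = S''(x_i). Step sizes h_i = 1, 1, 1; slopes of the chords Δ_i = (y_(i+1) - y_i)/h_i = -7, 1, 1.
  1·M_0 + 4·M_1 + 1·M_2 = 6(Δ_1 - Δ_0) = 48
  1·M_1 + 4·M_2 + 1·M_3 = 6(Δ_2 - Δ_1) = 0
Clamped end conditions give two more equations: 2h_0·M_0 + h_0·M_1 = 6(Δ_0 - S'(-1)) = -24 and h_2·M_2 + 2h_2·M_3 = 6(S'(2) - Δ_2) = -9.
Solving the tridiagonal system: M_0 = -317/15, M_1 = 274/15, M_2 = -59/15, M_3 = -38/15.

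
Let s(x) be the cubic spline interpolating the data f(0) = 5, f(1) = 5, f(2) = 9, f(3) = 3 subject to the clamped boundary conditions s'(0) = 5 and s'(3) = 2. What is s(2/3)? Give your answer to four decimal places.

5.0148

Let σ_i = s''(x_i). Step sizes h_i = 1, 1, 1; slopes of the chords Δ_i = (y_(i+1) - y_i)/h_i = 0, 4, -6.
  1·σ_0 + 4·σ_1 + 1·σ_2 = 6(Δ_1 - Δ_0) = 24
  1·σ_1 + 4·σ_2 + 1·σ_3 = 6(Δ_2 - Δ_1) = -60
Clamped end conditions give two more equations: 2h_0·σ_0 + h_0·σ_1 = 6(Δ_0 - s'(0)) = -30 and h_2·σ_2 + 2h_2·σ_3 = 6(s'(3) - Δ_2) = 48.
Forward elimination and back-substitution give σ_0 = -124/5, σ_1 = 98/5, σ_2 = -148/5, σ_3 = 194/5.
On [0, 1], s(x) = 5 + 5·x - 62/5·x² + 37/5·x³.
With x = 2/3: s(2/3) = 677/135.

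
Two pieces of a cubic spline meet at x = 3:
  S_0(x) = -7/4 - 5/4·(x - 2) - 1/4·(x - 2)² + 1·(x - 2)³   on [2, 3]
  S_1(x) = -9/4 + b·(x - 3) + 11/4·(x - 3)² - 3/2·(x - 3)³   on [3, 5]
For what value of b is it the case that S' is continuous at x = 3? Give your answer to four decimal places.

1.2500

S_0'(x) = -5/4 - 1/2·(x - 2) + 3·(x - 2)², so S_0'(3) = 5/4. On the right, S_1'(3) = b, so b = 5/4.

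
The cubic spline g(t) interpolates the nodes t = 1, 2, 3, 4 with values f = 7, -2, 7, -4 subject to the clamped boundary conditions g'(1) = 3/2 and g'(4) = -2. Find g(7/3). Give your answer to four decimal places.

Let M_i = g''(x_i). Step sizes h_i = 1, 1, 1; slopes of the chords Δ_i = (y_(i+1) - y_i)/h_i = -9, 9, -11.
  1·M_0 + 4·M_1 + 1·M_2 = 6(Δ_1 - Δ_0) = 108
  1·M_1 + 4·M_2 + 1·M_3 = 6(Δ_2 - Δ_1) = -120
Clamped end conditions give two more equations: 2h_0·M_0 + h_0·M_1 = 6(Δ_0 - g'(1)) = -63 and h_2·M_2 + 2h_2·M_3 = 6(g'(4) - Δ_2) = 54.
Solving: M_0 = -896/15, M_1 = 847/15, M_2 = -872/15, M_3 = 841/15.
On [2, 3], g(t) = -2 - 2/15·(t - 2) + 847/30·(t - 2)² - 191/10·(t - 2)³.
With (t - 2) = 1/3: g(7/3) = 52/135.

0.3852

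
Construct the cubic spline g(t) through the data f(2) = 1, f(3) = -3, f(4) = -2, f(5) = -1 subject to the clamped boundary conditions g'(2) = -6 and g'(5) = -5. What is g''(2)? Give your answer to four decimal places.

3.0667

Write M_i for g''(x_i). With h_i = 1, 1, 1 and divided differences Δ_i = -4, 1, 1, the continuity of g' gives the tridiagonal system
  1·M_0 + 4·M_1 + 1·M_2 = 6(Δ_1 - Δ_0) = 30
  1·M_1 + 4·M_2 + 1·M_3 = 6(Δ_2 - Δ_1) = 0
Clamped end conditions give two more equations: 2h_0·M_0 + h_0·M_1 = 6(Δ_0 - g'(2)) = 12 and h_2·M_2 + 2h_2·M_3 = 6(g'(5) - Δ_2) = -36.
Solving the tridiagonal system: M_0 = 46/15, M_1 = 88/15, M_2 = 52/15, M_3 = -296/15.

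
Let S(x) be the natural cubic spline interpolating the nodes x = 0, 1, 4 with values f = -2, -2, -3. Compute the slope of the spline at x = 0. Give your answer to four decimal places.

With M_i denoting the second derivative at x_i, h_i = 1, 3, and Δ_i = (y_(i+1) − y_i)/h_i = 0, -1/3:
  1·M_0 + 8·M_1 + 3·M_2 = 6(Δ_1 - Δ_0) = -2
Natural end conditions: M_0 = M_2 = 0.
Solving: M_0 = 0, M_1 = -1/4, M_2 = 0.
On [0, 1], S'(x) = b_0 + 2c_0·x + 3d_0·x² with b_0 = Δ_0 - h_0(2M_0 + M_1)/6 = 1/24, c_0 = M_0/2 = 0, d_0 = (M_1 - M_0)/(6h_0) = -1/24. So S'(0) = 1/24.

0.0417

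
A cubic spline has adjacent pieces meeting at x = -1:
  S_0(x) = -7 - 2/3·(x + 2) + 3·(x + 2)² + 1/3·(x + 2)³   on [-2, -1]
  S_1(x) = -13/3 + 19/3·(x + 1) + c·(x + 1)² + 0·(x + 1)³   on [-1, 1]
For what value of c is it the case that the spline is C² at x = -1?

4

S_0''(x) = 6 + 2·(x + 2), so S_0''(-1) = 8. On the right, S_1''(-1) = 2c, so c = 4.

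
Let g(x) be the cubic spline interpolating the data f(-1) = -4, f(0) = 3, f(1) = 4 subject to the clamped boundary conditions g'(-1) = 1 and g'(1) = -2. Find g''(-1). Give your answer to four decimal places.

25.5000

Put m_i = g'' at the i-th knot. Here h = (1, 1) and Δ = (7, 1), so the interior equations h_(i-1)·m_(i-1) + 2(h_(i-1)+h_i)·m_i + h_i·m_(i+1) = 6(Δ_i − Δ_(i-1)) read
  1·m_0 + 4·m_1 + 1·m_2 = 6(Δ_1 - Δ_0) = -36
Clamped end conditions give two more equations: 2h_0·m_0 + h_0·m_1 = 6(Δ_0 - g'(-1)) = 36 and h_1·m_1 + 2h_1·m_2 = 6(g'(1) - Δ_1) = -18.
Forward elimination and back-substitution give m_0 = 51/2, m_1 = -15, m_2 = -3/2.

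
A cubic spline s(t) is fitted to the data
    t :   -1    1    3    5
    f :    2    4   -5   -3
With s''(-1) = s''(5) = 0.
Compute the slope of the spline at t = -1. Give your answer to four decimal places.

Write m_i for s''(x_i). With h_i = 2, 2, 2 and divided differences Δ_i = 1, -9/2, 1, the continuity of s' gives the tridiagonal system
  2·m_0 + 8·m_1 + 2·m_2 = 6(Δ_1 - Δ_0) = -33
  2·m_1 + 8·m_2 + 2·m_3 = 6(Δ_2 - Δ_1) = 33
Natural end conditions: m_0 = m_3 = 0.
Solving the tridiagonal system: m_0 = 0, m_1 = -11/2, m_2 = 11/2, m_3 = 0.
On [-1, 1], s'(t) = b_0 + 2c_0·(t + 1) + 3d_0·(t + 1)² with b_0 = Δ_0 - h_0(2m_0 + m_1)/6 = 17/6, c_0 = m_0/2 = 0, d_0 = (m_1 - m_0)/(6h_0) = -11/24. So s'(-1) = 17/6.

2.8333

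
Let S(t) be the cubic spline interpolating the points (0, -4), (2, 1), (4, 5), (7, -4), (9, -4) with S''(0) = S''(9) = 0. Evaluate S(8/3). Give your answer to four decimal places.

With σ_i denoting the second derivative at x_i, h_i = 2, 2, 3, 2, and Δ_i = (y_(i+1) − y_i)/h_i = 5/2, 2, -3, 0:
  2·σ_0 + 8·σ_1 + 2·σ_2 = 6(Δ_1 - Δ_0) = -3
  2·σ_1 + 10·σ_2 + 3·σ_3 = 6(Δ_2 - Δ_1) = -30
  3·σ_2 + 10·σ_3 + 2·σ_4 = 6(Δ_3 - Δ_2) = 18
Natural end conditions: σ_0 = σ_4 = 0.
Solving: σ_0 = 0, σ_1 = 435/688, σ_2 = -693/172, σ_3 = 1035/344, σ_4 = 0.
On [2, 4], S(t) = 1 + 1005/344·(t - 2) + 435/1376·(t - 2)² - 1069/2752·(t - 2)³.
With (t - 2) = 2/3: S(8/3) = 13807/4644.

2.9731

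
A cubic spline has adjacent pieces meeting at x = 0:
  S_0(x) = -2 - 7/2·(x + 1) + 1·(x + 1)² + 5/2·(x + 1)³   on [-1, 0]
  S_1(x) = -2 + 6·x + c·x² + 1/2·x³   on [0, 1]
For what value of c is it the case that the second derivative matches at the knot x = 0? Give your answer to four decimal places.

8.5000

S_0''(x) = 2 + 15·(x + 1), so S_0''(0) = 17. On the right, S_1''(0) = 2c, so c = 17/2.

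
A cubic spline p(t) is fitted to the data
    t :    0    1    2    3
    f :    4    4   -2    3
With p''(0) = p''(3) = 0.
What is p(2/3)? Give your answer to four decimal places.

4.8642

Put m_i = p'' at the i-th knot. Here h = (1, 1, 1) and Δ = (0, -6, 5), so the interior equations h_(i-1)·m_(i-1) + 2(h_(i-1)+h_i)·m_i + h_i·m_(i+1) = 6(Δ_i − Δ_(i-1)) read
  1·m_0 + 4·m_1 + 1·m_2 = 6(Δ_1 - Δ_0) = -36
  1·m_1 + 4·m_2 + 1·m_3 = 6(Δ_2 - Δ_1) = 66
Natural end conditions: m_0 = m_3 = 0.
Solving: m_0 = 0, m_1 = -14, m_2 = 20, m_3 = 0.
On [0, 1], p(t) = 4 + 7/3·t + 0·t² - 7/3·t³.
With t = 2/3: p(2/3) = 394/81.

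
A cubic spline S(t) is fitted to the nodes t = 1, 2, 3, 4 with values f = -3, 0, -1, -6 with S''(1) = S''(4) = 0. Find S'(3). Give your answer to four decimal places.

-3.4000

With M_i denoting the second derivative at x_i, h_i = 1, 1, 1, and Δ_i = (y_(i+1) − y_i)/h_i = 3, -1, -5:
  1·M_0 + 4·M_1 + 1·M_2 = 6(Δ_1 - Δ_0) = -24
  1·M_1 + 4·M_2 + 1·M_3 = 6(Δ_2 - Δ_1) = -24
Natural end conditions: M_0 = M_3 = 0.
Solving the tridiagonal system: M_0 = 0, M_1 = -24/5, M_2 = -24/5, M_3 = 0.
On [3, 4], S'(t) = b_2 + 2c_2·(t - 3) + 3d_2·(t - 3)² with b_2 = Δ_2 - h_2(2M_2 + M_3)/6 = -17/5, c_2 = M_2/2 = -12/5, d_2 = (M_3 - M_2)/(6h_2) = 4/5. So S'(3) = -17/5.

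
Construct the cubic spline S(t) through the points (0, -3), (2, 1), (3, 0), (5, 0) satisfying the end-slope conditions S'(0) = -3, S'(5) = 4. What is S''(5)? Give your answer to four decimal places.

5.9375

Write σ_i for S''(x_i). With h_i = 2, 1, 2 and divided differences Δ_i = 2, -1, 0, the continuity of S' gives the tridiagonal system
  2·σ_0 + 6·σ_1 + 1·σ_2 = 6(Δ_1 - Δ_0) = -18
  1·σ_1 + 6·σ_2 + 2·σ_3 = 6(Δ_2 - Δ_1) = 6
Clamped end conditions give two more equations: 2h_0·σ_0 + h_0·σ_1 = 6(Δ_0 - S'(0)) = 30 and h_2·σ_2 + 2h_2·σ_3 = 6(S'(5) - Δ_2) = 24.
Forward elimination and back-substitution give σ_0 = 173/16, σ_1 = -53/8, σ_2 = 1/8, σ_3 = 95/16.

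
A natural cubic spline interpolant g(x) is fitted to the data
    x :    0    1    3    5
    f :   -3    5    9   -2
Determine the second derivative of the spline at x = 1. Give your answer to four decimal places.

-4.5000

Put M_i = g'' at the i-th knot. Here h = (1, 2, 2) and Δ = (8, 2, -11/2), so the interior equations h_(i-1)·M_(i-1) + 2(h_(i-1)+h_i)·M_i + h_i·M_(i+1) = 6(Δ_i − Δ_(i-1)) read
  1·M_0 + 6·M_1 + 2·M_2 = 6(Δ_1 - Δ_0) = -36
  2·M_1 + 8·M_2 + 2·M_3 = 6(Δ_2 - Δ_1) = -45
Natural end conditions: M_0 = M_3 = 0.
Hence M_0 = 0, M_1 = -9/2, M_2 = -9/2, M_3 = 0.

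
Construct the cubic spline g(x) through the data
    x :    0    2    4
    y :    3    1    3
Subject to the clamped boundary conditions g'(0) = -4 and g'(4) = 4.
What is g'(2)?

With m_i denoting the second derivative at x_i, h_i = 2, 2, and Δ_i = (y_(i+1) − y_i)/h_i = -1, 1:
  2·m_0 + 8·m_1 + 2·m_2 = 6(Δ_1 - Δ_0) = 12
Clamped end conditions give two more equations: 2h_0·m_0 + h_0·m_1 = 6(Δ_0 - g'(0)) = 18 and h_1·m_1 + 2h_1·m_2 = 6(g'(4) - Δ_1) = 18.
Solving: m_0 = 5, m_1 = -1, m_2 = 5.
On [2, 4], g'(x) = b_1 + 2c_1·(x - 2) + 3d_1·(x - 2)² with b_1 = Δ_1 - h_1(2m_1 + m_2)/6 = 0, c_1 = m_1/2 = -1/2, d_1 = (m_2 - m_1)/(6h_1) = 1/2. So g'(2) = 0.

0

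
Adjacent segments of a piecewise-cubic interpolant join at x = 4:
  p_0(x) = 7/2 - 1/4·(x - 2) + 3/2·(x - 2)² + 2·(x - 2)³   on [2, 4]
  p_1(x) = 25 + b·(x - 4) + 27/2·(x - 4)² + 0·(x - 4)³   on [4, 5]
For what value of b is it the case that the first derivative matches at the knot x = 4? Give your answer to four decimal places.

p_0'(x) = -1/4 + 3·(x - 2) + 6·(x - 2)², so p_0'(4) = 119/4. On the right, p_1'(4) = b, so b = 119/4.

29.7500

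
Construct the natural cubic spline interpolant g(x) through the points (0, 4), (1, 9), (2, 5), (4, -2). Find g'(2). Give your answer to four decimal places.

Put m_i = g'' at the i-th knot. Here h = (1, 1, 2) and Δ = (5, -4, -7/2), so the interior equations h_(i-1)·m_(i-1) + 2(h_(i-1)+h_i)·m_i + h_i·m_(i+1) = 6(Δ_i − Δ_(i-1)) read
  1·m_0 + 4·m_1 + 1·m_2 = 6(Δ_1 - Δ_0) = -54
  1·m_1 + 6·m_2 + 2·m_3 = 6(Δ_2 - Δ_1) = 3
Natural end conditions: m_0 = m_3 = 0.
Hence m_0 = 0, m_1 = -327/23, m_2 = 66/23, m_3 = 0.
On [2, 4], g'(x) = b_2 + 2c_2·(x - 2) + 3d_2·(x - 2)² with b_2 = Δ_2 - h_2(2m_2 + m_3)/6 = -249/46, c_2 = m_2/2 = 33/23, d_2 = (m_3 - m_2)/(6h_2) = -11/46. So g'(2) = -249/46.

-5.4130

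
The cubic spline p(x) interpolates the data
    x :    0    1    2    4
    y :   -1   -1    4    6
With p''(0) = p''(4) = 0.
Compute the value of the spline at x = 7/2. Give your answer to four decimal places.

Write σ_i for p''(x_i). With h_i = 1, 1, 2 and divided differences Δ_i = 0, 5, 1, the continuity of p' gives the tridiagonal system
  1·σ_0 + 4·σ_1 + 1·σ_2 = 6(Δ_1 - Δ_0) = 30
  1·σ_1 + 6·σ_2 + 2·σ_3 = 6(Δ_2 - Δ_1) = -24
Natural end conditions: σ_0 = σ_3 = 0.
Solving the tridiagonal system: σ_0 = 0, σ_1 = 204/23, σ_2 = -126/23, σ_3 = 0.
On [2, 4], p(x) = 4 + 107/23·(x - 2) - 63/23·(x - 2)² + 21/46·(x - 2)³.
With (x - 2) = 3/2: p(7/2) = 2339/368.

6.3560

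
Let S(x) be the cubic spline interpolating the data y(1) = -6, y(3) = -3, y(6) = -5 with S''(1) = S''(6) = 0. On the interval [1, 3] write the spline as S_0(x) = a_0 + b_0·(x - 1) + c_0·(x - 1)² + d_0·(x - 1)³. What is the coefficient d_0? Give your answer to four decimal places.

With σ_i denoting the second derivative at x_i, h_i = 2, 3, and Δ_i = (y_(i+1) − y_i)/h_i = 3/2, -2/3:
  2·σ_0 + 10·σ_1 + 3·σ_2 = 6(Δ_1 - Δ_0) = -13
Natural end conditions: σ_0 = σ_2 = 0.
Hence σ_0 = 0, σ_1 = -13/10, σ_2 = 0.
On [1, 3], with S_0(x) = a_0 + b_0·(x - 1) + c_0·(x - 1)² + d_0·(x - 1)³: c_0 = σ_0/2 = 0, d_0 = (σ_1 - σ_0)/(6h_0) = -13/120, b_0 = Δ_0 - h_0(2σ_0 + σ_1)/6 = 29/15.

-0.1083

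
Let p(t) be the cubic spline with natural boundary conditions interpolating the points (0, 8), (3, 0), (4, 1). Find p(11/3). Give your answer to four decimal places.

0.5309

Write σ_i for p''(x_i). With h_i = 3, 1 and divided differences Δ_i = -8/3, 1, the continuity of p' gives the tridiagonal system
  3·σ_0 + 8·σ_1 + 1·σ_2 = 6(Δ_1 - Δ_0) = 22
Natural end conditions: σ_0 = σ_2 = 0.
Solving the tridiagonal system: σ_0 = 0, σ_1 = 11/4, σ_2 = 0.
On [3, 4], p(t) = 0 + 1/12·(t - 3) + 11/8·(t - 3)² - 11/24·(t - 3)³.
With (t - 3) = 2/3: p(11/3) = 43/81.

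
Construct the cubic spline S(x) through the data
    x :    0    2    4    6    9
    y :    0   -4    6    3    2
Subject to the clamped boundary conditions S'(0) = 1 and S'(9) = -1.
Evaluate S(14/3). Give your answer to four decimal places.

6.3951

With m_i denoting the second derivative at x_i, h_i = 2, 2, 2, 3, and Δ_i = (y_(i+1) − y_i)/h_i = -2, 5, -3/2, -1/3:
  2·m_0 + 8·m_1 + 2·m_2 = 6(Δ_1 - Δ_0) = 42
  2·m_1 + 8·m_2 + 2·m_3 = 6(Δ_2 - Δ_1) = -39
  2·m_2 + 10·m_3 + 3·m_4 = 6(Δ_3 - Δ_2) = 7
Clamped end conditions give two more equations: 2h_0·m_0 + h_0·m_1 = 6(Δ_0 - S'(0)) = -18 and h_3·m_3 + 2h_3·m_4 = 6(S'(9) - Δ_3) = -4.
Solving the tridiagonal system: m_0 = -2563/276, m_1 = 1321/138, m_2 = -2209/276, m_3 = 203/69, m_4 = -295/138.
On [4, 6], S(x) = 6 + 197/69·(x - 4) - 2209/552·(x - 4)² + 1007/1104·(x - 4)³.
With (x - 4) = 2/3: S(14/3) = 518/81.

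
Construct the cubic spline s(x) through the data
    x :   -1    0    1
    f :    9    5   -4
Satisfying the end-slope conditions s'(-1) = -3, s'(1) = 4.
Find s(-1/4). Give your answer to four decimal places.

6.8906

Let σ_i = s''(x_i). Step sizes h_i = 1, 1; slopes of the chords Δ_i = (y_(i+1) - y_i)/h_i = -4, -9.
  1·σ_0 + 4·σ_1 + 1·σ_2 = 6(Δ_1 - Δ_0) = -30
Clamped end conditions give two more equations: 2h_0·σ_0 + h_0·σ_1 = 6(Δ_0 - s'(-1)) = -6 and h_1·σ_1 + 2h_1·σ_2 = 6(s'(1) - Δ_1) = 78.
Solving the tridiagonal system: σ_0 = 8, σ_1 = -22, σ_2 = 50.
On [-1, 0], s(x) = 9 - 3·(x + 1) + 4·(x + 1)² - 5·(x + 1)³.
With (x + 1) = 3/4: s(-1/4) = 441/64.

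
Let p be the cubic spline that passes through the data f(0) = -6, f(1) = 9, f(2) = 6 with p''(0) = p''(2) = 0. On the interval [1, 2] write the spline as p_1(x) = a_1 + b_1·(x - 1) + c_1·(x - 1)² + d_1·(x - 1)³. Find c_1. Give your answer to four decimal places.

Write σ_i for p''(x_i). With h_i = 1, 1 and divided differences Δ_i = 15, -3, the continuity of p' gives the tridiagonal system
  1·σ_0 + 4·σ_1 + 1·σ_2 = 6(Δ_1 - Δ_0) = -108
Natural end conditions: σ_0 = σ_2 = 0.
Hence σ_0 = 0, σ_1 = -27, σ_2 = 0.
On [1, 2], with p_1(x) = a_1 + b_1·(x - 1) + c_1·(x - 1)² + d_1·(x - 1)³: c_1 = σ_1/2 = -27/2, d_1 = (σ_2 - σ_1)/(6h_1) = 9/2, b_1 = Δ_1 - h_1(2σ_1 + σ_2)/6 = 6.

-13.5000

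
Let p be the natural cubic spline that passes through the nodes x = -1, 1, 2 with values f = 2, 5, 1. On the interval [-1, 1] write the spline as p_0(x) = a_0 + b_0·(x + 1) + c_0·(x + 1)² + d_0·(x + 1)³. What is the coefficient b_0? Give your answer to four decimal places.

With m_i denoting the second derivative at x_i, h_i = 2, 1, and Δ_i = (y_(i+1) − y_i)/h_i = 3/2, -4:
  2·m_0 + 6·m_1 + 1·m_2 = 6(Δ_1 - Δ_0) = -33
Natural end conditions: m_0 = m_2 = 0.
Solving: m_0 = 0, m_1 = -11/2, m_2 = 0.
On [-1, 1], with p_0(x) = a_0 + b_0·(x + 1) + c_0·(x + 1)² + d_0·(x + 1)³: c_0 = m_0/2 = 0, d_0 = (m_1 - m_0)/(6h_0) = -11/24, b_0 = Δ_0 - h_0(2m_0 + m_1)/6 = 10/3.

3.3333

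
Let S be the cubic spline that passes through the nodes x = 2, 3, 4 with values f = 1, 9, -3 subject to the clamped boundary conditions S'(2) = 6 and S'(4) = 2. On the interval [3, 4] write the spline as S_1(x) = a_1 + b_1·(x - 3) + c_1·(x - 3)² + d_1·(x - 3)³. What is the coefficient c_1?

With M_i denoting the second derivative at x_i, h_i = 1, 1, and Δ_i = (y_(i+1) − y_i)/h_i = 8, -12:
  1·M_0 + 4·M_1 + 1·M_2 = 6(Δ_1 - Δ_0) = -120
Clamped end conditions give two more equations: 2h_0·M_0 + h_0·M_1 = 6(Δ_0 - S'(2)) = 12 and h_1·M_1 + 2h_1·M_2 = 6(S'(4) - Δ_1) = 84.
Hence M_0 = 34, M_1 = -56, M_2 = 70.
On [3, 4], with S_1(x) = a_1 + b_1·(x - 3) + c_1·(x - 3)² + d_1·(x - 3)³: c_1 = M_1/2 = -28, d_1 = (M_2 - M_1)/(6h_1) = 21, b_1 = Δ_1 - h_1(2M_1 + M_2)/6 = -5.

-28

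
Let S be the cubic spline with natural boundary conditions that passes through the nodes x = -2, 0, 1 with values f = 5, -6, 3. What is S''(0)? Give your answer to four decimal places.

Put m_i = S'' at the i-th knot. Here h = (2, 1) and Δ = (-11/2, 9), so the interior equations h_(i-1)·m_(i-1) + 2(h_(i-1)+h_i)·m_i + h_i·m_(i+1) = 6(Δ_i − Δ_(i-1)) read
  2·m_0 + 6·m_1 + 1·m_2 = 6(Δ_1 - Δ_0) = 87
Natural end conditions: m_0 = m_2 = 0.
Solving: m_0 = 0, m_1 = 29/2, m_2 = 0.

14.5000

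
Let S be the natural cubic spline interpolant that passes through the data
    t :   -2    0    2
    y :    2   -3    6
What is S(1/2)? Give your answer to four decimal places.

-1.8984

Write σ_i for S''(x_i). With h_i = 2, 2 and divided differences Δ_i = -5/2, 9/2, the continuity of S' gives the tridiagonal system
  2·σ_0 + 8·σ_1 + 2·σ_2 = 6(Δ_1 - Δ_0) = 42
Natural end conditions: σ_0 = σ_2 = 0.
Forward elimination and back-substitution give σ_0 = 0, σ_1 = 21/4, σ_2 = 0.
On [0, 2], S(t) = -3 + 1·t + 21/8·t² - 7/16·t³.
With t = 1/2: S(1/2) = -243/128.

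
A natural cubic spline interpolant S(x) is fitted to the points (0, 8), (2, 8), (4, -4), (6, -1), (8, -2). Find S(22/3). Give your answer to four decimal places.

-0.9683

Write m_i for S''(x_i). With h_i = 2, 2, 2, 2 and divided differences Δ_i = 0, -6, 3/2, -1/2, the continuity of S' gives the tridiagonal system
  2·m_0 + 8·m_1 + 2·m_2 = 6(Δ_1 - Δ_0) = -36
  2·m_1 + 8·m_2 + 2·m_3 = 6(Δ_2 - Δ_1) = 45
  2·m_2 + 8·m_3 + 2·m_4 = 6(Δ_3 - Δ_2) = -12
Natural end conditions: m_0 = m_4 = 0.
Hence m_0 = 0, m_1 = -183/28, m_2 = 57/7, m_3 = -99/28, m_4 = 0.
On [6, 8], S(x) = -1 + 13/7·(x - 6) - 99/56·(x - 6)² + 33/112·(x - 6)³.
With (x - 6) = 4/3: S(22/3) = -61/63.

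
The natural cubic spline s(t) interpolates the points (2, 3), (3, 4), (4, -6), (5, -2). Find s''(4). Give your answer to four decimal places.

26.8000

Let m_i = s''(x_i). Step sizes h_i = 1, 1, 1; slopes of the chords Δ_i = (y_(i+1) - y_i)/h_i = 1, -10, 4.
  1·m_0 + 4·m_1 + 1·m_2 = 6(Δ_1 - Δ_0) = -66
  1·m_1 + 4·m_2 + 1·m_3 = 6(Δ_2 - Δ_1) = 84
Natural end conditions: m_0 = m_3 = 0.
Forward elimination and back-substitution give m_0 = 0, m_1 = -116/5, m_2 = 134/5, m_3 = 0.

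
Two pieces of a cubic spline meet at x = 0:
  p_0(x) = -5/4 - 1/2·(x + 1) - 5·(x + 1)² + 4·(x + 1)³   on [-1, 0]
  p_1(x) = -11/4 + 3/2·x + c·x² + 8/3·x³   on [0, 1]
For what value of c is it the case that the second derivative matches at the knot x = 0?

7

p_0''(x) = -10 + 24·(x + 1), so p_0''(0) = 14. On the right, p_1''(0) = 2c, so c = 7.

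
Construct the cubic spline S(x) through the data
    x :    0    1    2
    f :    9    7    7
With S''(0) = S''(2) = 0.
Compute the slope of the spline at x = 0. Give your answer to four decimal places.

-2.5000

Let M_i = S''(x_i). Step sizes h_i = 1, 1; slopes of the chords Δ_i = (y_(i+1) - y_i)/h_i = -2, 0.
  1·M_0 + 4·M_1 + 1·M_2 = 6(Δ_1 - Δ_0) = 12
Natural end conditions: M_0 = M_2 = 0.
Forward elimination and back-substitution give M_0 = 0, M_1 = 3, M_2 = 0.
On [0, 1], S'(x) = b_0 + 2c_0·x + 3d_0·x² with b_0 = Δ_0 - h_0(2M_0 + M_1)/6 = -5/2, c_0 = M_0/2 = 0, d_0 = (M_1 - M_0)/(6h_0) = 1/2. So S'(0) = -5/2.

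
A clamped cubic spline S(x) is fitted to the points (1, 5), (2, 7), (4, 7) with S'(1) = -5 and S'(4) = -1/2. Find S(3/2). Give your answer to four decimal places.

Let m_i = S''(x_i). Step sizes h_i = 1, 2; slopes of the chords Δ_i = (y_(i+1) - y_i)/h_i = 2, 0.
  1·m_0 + 6·m_1 + 2·m_2 = 6(Δ_1 - Δ_0) = -12
Clamped end conditions give two more equations: 2h_0·m_0 + h_0·m_1 = 6(Δ_0 - S'(1)) = 42 and h_1·m_1 + 2h_1·m_2 = 6(S'(4) - Δ_1) = -3.
Solving: m_0 = 49/2, m_1 = -7, m_2 = 11/4.
On [1, 2], S(x) = 5 - 5·(x - 1) + 49/4·(x - 1)² - 21/4·(x - 1)³.
With (x - 1) = 1/2: S(3/2) = 157/32.

4.9063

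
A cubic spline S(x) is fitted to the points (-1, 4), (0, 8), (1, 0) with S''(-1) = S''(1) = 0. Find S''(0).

-18

Put M_i = S'' at the i-th knot. Here h = (1, 1) and Δ = (4, -8), so the interior equations h_(i-1)·M_(i-1) + 2(h_(i-1)+h_i)·M_i + h_i·M_(i+1) = 6(Δ_i − Δ_(i-1)) read
  1·M_0 + 4·M_1 + 1·M_2 = 6(Δ_1 - Δ_0) = -72
Natural end conditions: M_0 = M_2 = 0.
Hence M_0 = 0, M_1 = -18, M_2 = 0.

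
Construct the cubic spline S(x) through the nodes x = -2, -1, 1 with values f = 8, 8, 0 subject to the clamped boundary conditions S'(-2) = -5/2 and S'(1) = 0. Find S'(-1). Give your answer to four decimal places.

-1.1667

Write M_i for S''(x_i). With h_i = 1, 2 and divided differences Δ_i = 0, -4, the continuity of S' gives the tridiagonal system
  1·M_0 + 6·M_1 + 2·M_2 = 6(Δ_1 - Δ_0) = -24
Clamped end conditions give two more equations: 2h_0·M_0 + h_0·M_1 = 6(Δ_0 - S'(-2)) = 15 and h_1·M_1 + 2h_1·M_2 = 6(S'(1) - Δ_1) = 24.
Hence M_0 = 37/3, M_1 = -29/3, M_2 = 65/6.
On [-1, 1], S'(x) = b_1 + 2c_1·(x + 1) + 3d_1·(x + 1)² with b_1 = Δ_1 - h_1(2M_1 + M_2)/6 = -7/6, c_1 = M_1/2 = -29/6, d_1 = (M_2 - M_1)/(6h_1) = 41/24. So S'(-1) = -7/6.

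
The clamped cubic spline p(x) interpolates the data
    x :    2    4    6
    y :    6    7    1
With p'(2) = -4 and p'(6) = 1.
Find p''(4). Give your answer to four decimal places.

-7.7500

With m_i denoting the second derivative at x_i, h_i = 2, 2, and Δ_i = (y_(i+1) − y_i)/h_i = 1/2, -3:
  2·m_0 + 8·m_1 + 2·m_2 = 6(Δ_1 - Δ_0) = -21
Clamped end conditions give two more equations: 2h_0·m_0 + h_0·m_1 = 6(Δ_0 - p'(2)) = 27 and h_1·m_1 + 2h_1·m_2 = 6(p'(6) - Δ_1) = 24.
Hence m_0 = 85/8, m_1 = -31/4, m_2 = 79/8.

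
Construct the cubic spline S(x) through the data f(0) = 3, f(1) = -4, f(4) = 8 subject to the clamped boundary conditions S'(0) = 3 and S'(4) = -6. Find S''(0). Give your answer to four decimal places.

With M_i denoting the second derivative at x_i, h_i = 1, 3, and Δ_i = (y_(i+1) − y_i)/h_i = -7, 4:
  1·M_0 + 8·M_1 + 3·M_2 = 6(Δ_1 - Δ_0) = 66
Clamped end conditions give two more equations: 2h_0·M_0 + h_0·M_1 = 6(Δ_0 - S'(0)) = -60 and h_1·M_1 + 2h_1·M_2 = 6(S'(4) - Δ_1) = -60.
Solving the tridiagonal system: M_0 = -81/2, M_1 = 21, M_2 = -41/2.

-40.5000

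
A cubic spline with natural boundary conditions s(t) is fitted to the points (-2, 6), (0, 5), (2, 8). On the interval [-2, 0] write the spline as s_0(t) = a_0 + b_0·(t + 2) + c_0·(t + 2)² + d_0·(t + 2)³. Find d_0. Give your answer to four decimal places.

With σ_i denoting the second derivative at x_i, h_i = 2, 2, and Δ_i = (y_(i+1) − y_i)/h_i = -1/2, 3/2:
  2·σ_0 + 8·σ_1 + 2·σ_2 = 6(Δ_1 - Δ_0) = 12
Natural end conditions: σ_0 = σ_2 = 0.
Forward elimination and back-substitution give σ_0 = 0, σ_1 = 3/2, σ_2 = 0.
On [-2, 0], with s_0(t) = a_0 + b_0·(t + 2) + c_0·(t + 2)² + d_0·(t + 2)³: c_0 = σ_0/2 = 0, d_0 = (σ_1 - σ_0)/(6h_0) = 1/8, b_0 = Δ_0 - h_0(2σ_0 + σ_1)/6 = -1.

0.1250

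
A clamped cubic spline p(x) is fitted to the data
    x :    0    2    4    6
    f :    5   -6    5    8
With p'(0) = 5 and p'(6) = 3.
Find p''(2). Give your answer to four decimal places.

16.4333

With M_i denoting the second derivative at x_i, h_i = 2, 2, 2, and Δ_i = (y_(i+1) − y_i)/h_i = -11/2, 11/2, 3/2:
  2·M_0 + 8·M_1 + 2·M_2 = 6(Δ_1 - Δ_0) = 66
  2·M_1 + 8·M_2 + 2·M_3 = 6(Δ_2 - Δ_1) = -24
Clamped end conditions give two more equations: 2h_0·M_0 + h_0·M_1 = 6(Δ_0 - p'(0)) = -63 and h_2·M_2 + 2h_2·M_3 = 6(p'(6) - Δ_2) = 9.
Solving the tridiagonal system: M_0 = -719/30, M_1 = 493/30, M_2 = -263/30, M_3 = 199/30.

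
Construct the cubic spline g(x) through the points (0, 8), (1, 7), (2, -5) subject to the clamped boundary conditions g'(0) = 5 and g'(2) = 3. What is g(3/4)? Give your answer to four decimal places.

Put m_i = g'' at the i-th knot. Here h = (1, 1) and Δ = (-1, -12), so the interior equations h_(i-1)·m_(i-1) + 2(h_(i-1)+h_i)·m_i + h_i·m_(i+1) = 6(Δ_i − Δ_(i-1)) read
  1·m_0 + 4·m_1 + 1·m_2 = 6(Δ_1 - Δ_0) = -66
Clamped end conditions give two more equations: 2h_0·m_0 + h_0·m_1 = 6(Δ_0 - g'(0)) = -36 and h_1·m_1 + 2h_1·m_2 = 6(g'(2) - Δ_1) = 90.
Solving the tridiagonal system: m_0 = -5/2, m_1 = -31, m_2 = 121/2.
On [0, 1], g(x) = 8 + 5·x - 5/4·x² - 19/4·x³.
With x = 3/4: g(3/4) = 2315/256.

9.0430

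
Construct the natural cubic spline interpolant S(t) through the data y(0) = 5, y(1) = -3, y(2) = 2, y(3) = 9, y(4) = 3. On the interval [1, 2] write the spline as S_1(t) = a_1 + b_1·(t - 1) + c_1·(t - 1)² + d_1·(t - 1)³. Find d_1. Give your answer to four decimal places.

Put M_i = S'' at the i-th knot. Here h = (1, 1, 1, 1) and Δ = (-8, 5, 7, -6), so the interior equations h_(i-1)·M_(i-1) + 2(h_(i-1)+h_i)·M_i + h_i·M_(i+1) = 6(Δ_i − Δ_(i-1)) read
  1·M_0 + 4·M_1 + 1·M_2 = 6(Δ_1 - Δ_0) = 78
  1·M_1 + 4·M_2 + 1·M_3 = 6(Δ_2 - Δ_1) = 12
  1·M_2 + 4·M_3 + 1·M_4 = 6(Δ_3 - Δ_2) = -78
Natural end conditions: M_0 = M_4 = 0.
Forward elimination and back-substitution give M_0 = 0, M_1 = 261/14, M_2 = 24/7, M_3 = -285/14, M_4 = 0.
On [1, 2], with S_1(t) = a_1 + b_1·(t - 1) + c_1·(t - 1)² + d_1·(t - 1)³: c_1 = M_1/2 = 261/28, d_1 = (M_2 - M_1)/(6h_1) = -71/28, b_1 = Δ_1 - h_1(2M_1 + M_2)/6 = -25/14.

-2.5357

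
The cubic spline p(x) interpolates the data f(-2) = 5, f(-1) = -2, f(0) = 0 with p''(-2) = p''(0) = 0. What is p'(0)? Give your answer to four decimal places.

Let M_i = p''(x_i). Step sizes h_i = 1, 1; slopes of the chords Δ_i = (y_(i+1) - y_i)/h_i = -7, 2.
  1·M_0 + 4·M_1 + 1·M_2 = 6(Δ_1 - Δ_0) = 54
Natural end conditions: M_0 = M_2 = 0.
Solving the tridiagonal system: M_0 = 0, M_1 = 27/2, M_2 = 0.
On [-1, 0], p'(x) = b_1 + 2c_1·(x + 1) + 3d_1·(x + 1)² with b_1 = Δ_1 - h_1(2M_1 + M_2)/6 = -5/2, c_1 = M_1/2 = 27/4, d_1 = (M_2 - M_1)/(6h_1) = -9/4. So p'(0) = 17/4.

4.2500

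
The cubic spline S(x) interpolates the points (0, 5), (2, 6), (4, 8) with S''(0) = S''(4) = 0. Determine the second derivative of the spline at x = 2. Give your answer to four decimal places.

With M_i denoting the second derivative at x_i, h_i = 2, 2, and Δ_i = (y_(i+1) − y_i)/h_i = 1/2, 1:
  2·M_0 + 8·M_1 + 2·M_2 = 6(Δ_1 - Δ_0) = 3
Natural end conditions: M_0 = M_2 = 0.
Solving: M_0 = 0, M_1 = 3/8, M_2 = 0.

0.3750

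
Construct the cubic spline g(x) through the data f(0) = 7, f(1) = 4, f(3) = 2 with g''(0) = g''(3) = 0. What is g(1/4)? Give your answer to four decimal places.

Write σ_i for g''(x_i). With h_i = 1, 2 and divided differences Δ_i = -3, -1, the continuity of g' gives the tridiagonal system
  1·σ_0 + 6·σ_1 + 2·σ_2 = 6(Δ_1 - Δ_0) = 12
Natural end conditions: σ_0 = σ_2 = 0.
Hence σ_0 = 0, σ_1 = 2, σ_2 = 0.
On [0, 1], g(x) = 7 - 10/3·x + 0·x² + 1/3·x³.
With x = 1/4: g(1/4) = 395/64.

6.1719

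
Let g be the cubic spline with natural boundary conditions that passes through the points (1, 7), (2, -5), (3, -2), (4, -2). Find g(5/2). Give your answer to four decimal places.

-4.4000

Put σ_i = g'' at the i-th knot. Here h = (1, 1, 1) and Δ = (-12, 3, 0), so the interior equations h_(i-1)·σ_(i-1) + 2(h_(i-1)+h_i)·σ_i + h_i·σ_(i+1) = 6(Δ_i − Δ_(i-1)) read
  1·σ_0 + 4·σ_1 + 1·σ_2 = 6(Δ_1 - Δ_0) = 90
  1·σ_1 + 4·σ_2 + 1·σ_3 = 6(Δ_2 - Δ_1) = -18
Natural end conditions: σ_0 = σ_3 = 0.
Forward elimination and back-substitution give σ_0 = 0, σ_1 = 126/5, σ_2 = -54/5, σ_3 = 0.
On [2, 3], g(t) = -5 - 18/5·(t - 2) + 63/5·(t - 2)² - 6·(t - 2)³.
With (t - 2) = 1/2: g(5/2) = -22/5.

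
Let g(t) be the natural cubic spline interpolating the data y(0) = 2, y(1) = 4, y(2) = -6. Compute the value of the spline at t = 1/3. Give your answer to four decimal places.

Put M_i = g'' at the i-th knot. Here h = (1, 1) and Δ = (2, -10), so the interior equations h_(i-1)·M_(i-1) + 2(h_(i-1)+h_i)·M_i + h_i·M_(i+1) = 6(Δ_i − Δ_(i-1)) read
  1·M_0 + 4·M_1 + 1·M_2 = 6(Δ_1 - Δ_0) = -72
Natural end conditions: M_0 = M_2 = 0.
Solving: M_0 = 0, M_1 = -18, M_2 = 0.
On [0, 1], g(t) = 2 + 5·t + 0·t² - 3·t³.
With t = 1/3: g(1/3) = 32/9.

3.5556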